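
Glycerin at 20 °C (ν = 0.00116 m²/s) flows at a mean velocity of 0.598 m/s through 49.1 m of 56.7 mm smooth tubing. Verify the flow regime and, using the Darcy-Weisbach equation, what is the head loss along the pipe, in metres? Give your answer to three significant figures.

h_f ≈ 34.6 m

Re = VD/ν = 0.598·0.05670/0.00116 = 29.2 → laminar (Re < 2300)
f = 64/Re = 2.190
h_f = f(L/D)V²/(2g) = 2.190·(49.1/0.05670)·0.598²/(2·9.81) = 34.56 m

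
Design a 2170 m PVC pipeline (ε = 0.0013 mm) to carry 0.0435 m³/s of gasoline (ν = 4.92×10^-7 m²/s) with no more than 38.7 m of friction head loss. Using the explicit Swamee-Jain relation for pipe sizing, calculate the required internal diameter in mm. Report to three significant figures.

Swamee-Jain (Type III): D = 0.66·[ε^1.25·(LQ²/(gh_f))^4.75 + ν·Q^9.4·(L/(gh_f))^5.2]^0.04
LQ²/(gh_f) = 0.01082; L/(gh_f) = 5.716
Term 1 = ε^1.25·(…)^4.75 = 2.01×10^-17; Term 2 = ν·Q^9.4·(…)^5.2 = 6.77×10^-16
D = 0.66·(2.01×10^-17 + 6.77×10^-16)^0.04 = 0.1634 m = 163 mm
Check: V = 2.07 m/s, Re = 6.89×10^5, f = 0.01253, h_f = 36.5 m ≈ 38.7 m ✓

D ≈ 163 mm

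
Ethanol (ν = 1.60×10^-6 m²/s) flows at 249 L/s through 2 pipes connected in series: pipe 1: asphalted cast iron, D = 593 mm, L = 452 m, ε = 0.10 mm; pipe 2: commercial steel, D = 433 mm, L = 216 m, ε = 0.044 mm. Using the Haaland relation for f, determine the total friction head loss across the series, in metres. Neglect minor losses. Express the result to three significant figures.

H ≈ 1.54 m

Pipe 1: V = 0.9016 m/s, Re = 3.34×10^5, ε/D = 1.69×10^-4, f = 0.01562, h_1 = f(L/D)V²/2g = 0.4931 m
Pipe 2: V = 1.691 m/s, Re = 4.58×10^5, ε/D = 1.02×10^-4, f = 0.01443, h_2 = f(L/D)V²/2g = 1.049 m
Series → Q common, losses add: H = Σh = 1.542 m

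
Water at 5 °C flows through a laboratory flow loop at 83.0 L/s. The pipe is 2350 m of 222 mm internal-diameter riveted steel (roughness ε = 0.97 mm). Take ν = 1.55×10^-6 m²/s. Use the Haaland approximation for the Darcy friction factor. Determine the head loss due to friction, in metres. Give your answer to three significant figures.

V = 4Q/(πD²) = 4·0.0830/(π·0.222²) = 2.144 m/s
Re = VD/ν = 2.144·0.222/1.55×10^-6 = 3.07×10^5 → turbulent
ε/D = 0.97/222 = 0.00437
Haaland: f = 0.02953
h_f = f(L/D)V²/(2g) = 0.02953·(2350/0.222)·2.144²/(2·9.81) = 73.26 m

h_f ≈ 73.3 m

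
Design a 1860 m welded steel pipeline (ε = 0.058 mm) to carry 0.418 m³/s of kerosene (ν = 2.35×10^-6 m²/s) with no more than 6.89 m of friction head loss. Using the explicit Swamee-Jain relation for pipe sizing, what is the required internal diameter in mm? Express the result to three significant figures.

Swamee-Jain (Type III): D = 0.66·[ε^1.25·(LQ²/(gh_f))^4.75 + ν·Q^9.4·(L/(gh_f))^5.2]^0.04
LQ²/(gh_f) = 4.808; L/(gh_f) = 27.52
Term 1 = ε^1.25·(…)^4.75 = 0.00878; Term 2 = ν·Q^9.4·(…)^5.2 = 0.0198
D = 0.66·(0.00878 + 0.0198)^0.04 = 0.5725 m = 572 mm
Check: V = 1.62 m/s, Re = 3.96×10^5, f = 0.01490, h_f = 6.50 m ≈ 6.89 m ✓

D ≈ 572 mm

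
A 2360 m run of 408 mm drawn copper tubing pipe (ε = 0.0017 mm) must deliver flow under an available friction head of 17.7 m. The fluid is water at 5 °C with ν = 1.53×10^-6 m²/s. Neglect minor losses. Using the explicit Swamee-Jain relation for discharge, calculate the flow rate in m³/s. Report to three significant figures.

Swamee-Jain (Type II): Q = -0.965·√(gD⁵h_f/L)·ln[ε/(3.7D) + √(3.17ν²L/(gD³h_f))]
√(gD⁵h_f/L) = √(9.81·0.408⁵·17.7/2360) = 0.02884
ε/(3.7D) = 1.13×10^-6; √(3.17ν²L/(gD³h_f)) = 3.85×10^-5
Q = -0.965·0.02884·ln(3.966×10^-5) = 0.2821 m³/s
Check: V = 2.16 m/s, Re = 5.75×10^5, f = 0.01284, h_f = 17.6 m ≈ 17.7 m ✓

Q ≈ 0.282 m³/s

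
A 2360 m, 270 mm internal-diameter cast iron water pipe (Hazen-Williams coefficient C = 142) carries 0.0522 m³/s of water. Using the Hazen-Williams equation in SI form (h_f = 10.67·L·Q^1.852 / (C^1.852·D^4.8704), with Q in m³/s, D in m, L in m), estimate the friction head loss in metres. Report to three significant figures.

h_f ≈ 6.45 m

h_f = 10.67·2360·0.0522^1.852 / (142^1.852·0.270^4.8704) = 6.451 m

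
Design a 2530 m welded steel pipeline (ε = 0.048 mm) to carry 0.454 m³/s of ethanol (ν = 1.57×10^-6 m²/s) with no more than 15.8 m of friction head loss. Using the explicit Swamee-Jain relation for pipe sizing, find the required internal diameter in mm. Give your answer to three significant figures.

D ≈ 524 mm

Swamee-Jain (Type III): D = 0.66·[ε^1.25·(LQ²/(gh_f))^4.75 + ν·Q^9.4·(L/(gh_f))^5.2]^0.04
LQ²/(gh_f) = 3.364; L/(gh_f) = 16.32
Term 1 = ε^1.25·(…)^4.75 = 0.00127; Term 2 = ν·Q^9.4·(…)^5.2 = 0.00190
D = 0.66·(0.00127 + 0.00190)^0.04 = 0.5243 m = 524 mm
Check: V = 2.10 m/s, Re = 7.02×10^5, f = 0.01384, h_f = 15.0 m ≈ 15.8 m ✓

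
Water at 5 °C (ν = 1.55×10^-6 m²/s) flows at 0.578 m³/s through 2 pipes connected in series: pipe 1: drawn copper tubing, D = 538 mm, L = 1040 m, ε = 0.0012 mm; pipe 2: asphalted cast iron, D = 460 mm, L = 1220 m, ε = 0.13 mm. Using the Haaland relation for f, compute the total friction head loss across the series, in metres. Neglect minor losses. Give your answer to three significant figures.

Pipe 1: V = 2.543 m/s, Re = 8.83×10^5, ε/D = 2.23×10^-6, f = 0.01187, h_1 = f(L/D)V²/2g = 7.558 m
Pipe 2: V = 3.478 m/s, Re = 1.03×10^6, ε/D = 2.83×10^-4, f = 0.01542, h_2 = f(L/D)V²/2g = 25.22 m
Series → Q common, losses add: H = Σh = 32.78 m

H ≈ 32.8 m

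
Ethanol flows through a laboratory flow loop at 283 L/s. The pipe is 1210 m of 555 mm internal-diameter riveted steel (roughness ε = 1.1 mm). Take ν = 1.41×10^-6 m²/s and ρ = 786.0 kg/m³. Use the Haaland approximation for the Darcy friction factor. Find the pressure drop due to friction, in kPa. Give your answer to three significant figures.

V = 4Q/(πD²) = 4·0.283/(π·0.555²) = 1.170 m/s
Re = VD/ν = 1.170·0.555/1.41×10^-6 = 4.60×10^5 → turbulent
ε/D = 1.1/555 = 0.00198
Haaland: f = 0.02376
h_f = f(L/D)V²/(2g) = 0.02376·(1210/0.555)·1.170²/(2·9.81) = 3.613 m
Δp = ρg·h_f = 786.0·9.81·3.613 = 27.86 kPa

Δp ≈ 27.9 kPa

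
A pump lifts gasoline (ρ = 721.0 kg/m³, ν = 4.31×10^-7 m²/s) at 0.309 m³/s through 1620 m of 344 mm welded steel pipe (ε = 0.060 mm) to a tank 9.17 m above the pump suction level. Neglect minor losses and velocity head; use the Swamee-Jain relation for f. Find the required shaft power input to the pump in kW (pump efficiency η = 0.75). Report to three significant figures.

V = 4Q/(πD²) = 3.325 m/s; Re = 2.65×10^6; ε/D = 1.74×10^-4; f = 0.01386
h_f = f(L/D)V²/2g = 36.78 m
Total head H = z + h_f = 9.17 + 36.78 = 45.95 m
P_hyd = ρgQH = 721.0·9.81·0.309·45.95 = 100.4 kW
P_shaft = P_hyd/η = 100.4/0.75 = 133.9 kW

P_shaft ≈ 134 kW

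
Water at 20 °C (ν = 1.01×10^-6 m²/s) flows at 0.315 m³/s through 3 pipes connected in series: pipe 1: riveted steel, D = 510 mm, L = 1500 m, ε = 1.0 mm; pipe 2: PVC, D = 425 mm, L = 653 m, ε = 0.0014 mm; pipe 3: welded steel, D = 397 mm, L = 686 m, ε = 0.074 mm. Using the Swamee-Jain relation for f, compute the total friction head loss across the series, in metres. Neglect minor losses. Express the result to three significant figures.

H ≈ 21.3 m

Pipe 1: V = 1.542 m/s, Re = 7.79×10^5, ε/D = 0.00196, f = 0.02363, h_1 = f(L/D)V²/2g = 8.421 m
Pipe 2: V = 2.220 m/s, Re = 9.34×10^5, ε/D = 3.29×10^-6, f = 0.01182, h_2 = f(L/D)V²/2g = 4.564 m
Pipe 3: V = 2.545 m/s, Re = 1.00×10^6, ε/D = 1.86×10^-4, f = 0.01462, h_3 = f(L/D)V²/2g = 8.337 m
Series → Q common, losses add: H = Σh = 21.32 m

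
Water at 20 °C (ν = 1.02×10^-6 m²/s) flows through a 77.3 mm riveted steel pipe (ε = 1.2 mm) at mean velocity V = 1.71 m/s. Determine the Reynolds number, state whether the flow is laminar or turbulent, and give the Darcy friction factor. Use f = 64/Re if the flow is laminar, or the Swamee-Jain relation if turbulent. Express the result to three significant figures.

Re ≈ 1.30×10^5; turbulent; f ≈ 0.0448

Re = VD/ν = 1.710·0.0773/1.02×10^-6 = 1.30×10^5
Re > 4000 → turbulent; ε/D = 0.0155
Swamee-Jain: f = 0.04479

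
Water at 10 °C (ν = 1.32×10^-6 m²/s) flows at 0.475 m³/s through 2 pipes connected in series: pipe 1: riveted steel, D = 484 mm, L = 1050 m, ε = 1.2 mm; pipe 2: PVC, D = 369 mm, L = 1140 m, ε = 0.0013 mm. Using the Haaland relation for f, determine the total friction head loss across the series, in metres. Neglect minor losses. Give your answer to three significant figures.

H ≈ 53.4 m

Pipe 1: V = 2.582 m/s, Re = 9.47×10^5, ε/D = 0.00248, f = 0.02502, h_1 = f(L/D)V²/2g = 18.44 m
Pipe 2: V = 4.442 m/s, Re = 1.24×10^6, ε/D = 3.52×10^-6, f = 0.01124, h_2 = f(L/D)V²/2g = 34.93 m
Series → Q common, losses add: H = Σh = 53.37 m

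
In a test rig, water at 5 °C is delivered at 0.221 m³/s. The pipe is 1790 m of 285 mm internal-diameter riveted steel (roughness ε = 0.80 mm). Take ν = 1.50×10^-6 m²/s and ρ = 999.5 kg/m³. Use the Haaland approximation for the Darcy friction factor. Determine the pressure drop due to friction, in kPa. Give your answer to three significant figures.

Δp ≈ 977 kPa

V = 4Q/(πD²) = 4·0.221/(π·0.285²) = 3.464 m/s
Re = VD/ν = 3.464·0.285/1.50×10^-6 = 6.58×10^5 → turbulent
ε/D = 0.80/285 = 0.00281
Haaland: f = 0.02593
h_f = f(L/D)V²/(2g) = 0.02593·(1790/0.285)·3.464²/(2·9.81) = 99.61 m
Δp = ρg·h_f = 999.5·9.81·99.61 = 976.7 kPa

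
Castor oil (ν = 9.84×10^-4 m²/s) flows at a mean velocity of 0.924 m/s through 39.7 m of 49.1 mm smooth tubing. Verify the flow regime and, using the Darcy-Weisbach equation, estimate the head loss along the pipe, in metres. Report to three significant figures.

Re = VD/ν = 0.924·0.04910/9.84×10^-4 = 46.1 → laminar (Re < 2300)
f = 64/Re = 1.388
h_f = f(L/D)V²/(2g) = 1.388·(39.7/0.04910)·0.924²/(2·9.81) = 48.84 m

h_f ≈ 48.8 m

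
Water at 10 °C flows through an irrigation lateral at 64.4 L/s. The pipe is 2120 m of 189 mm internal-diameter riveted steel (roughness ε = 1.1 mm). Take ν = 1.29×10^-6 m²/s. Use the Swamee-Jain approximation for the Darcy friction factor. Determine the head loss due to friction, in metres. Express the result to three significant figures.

V = 4Q/(πD²) = 4·0.0644/(π·0.189²) = 2.295 m/s
Re = VD/ν = 2.295·0.189/1.29×10^-6 = 3.36×10^5 → turbulent
ε/D = 1.1/189 = 0.00582
Swamee-Jain: f = 0.03219
h_f = f(L/D)V²/(2g) = 0.03219·(2120/0.189)·2.295²/(2·9.81) = 96.97 m

h_f ≈ 97.0 m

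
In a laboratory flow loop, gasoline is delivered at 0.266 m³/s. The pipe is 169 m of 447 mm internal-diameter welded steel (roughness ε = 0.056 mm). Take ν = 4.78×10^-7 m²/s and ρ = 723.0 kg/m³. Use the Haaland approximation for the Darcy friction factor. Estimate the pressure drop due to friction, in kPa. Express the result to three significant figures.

Δp ≈ 5.22 kPa

V = 4Q/(πD²) = 4·0.266/(π·0.447²) = 1.695 m/s
Re = VD/ν = 1.695·0.447/4.78×10^-7 = 1.59×10^6 → turbulent
ε/D = 0.056/447 = 1.25×10^-4
Haaland: f = 0.01331
h_f = f(L/D)V²/(2g) = 0.01331·(169/0.447)·1.695²/(2·9.81) = 0.7367 m
Δp = ρg·h_f = 723.0·9.81·0.7367 = 5.225 kPa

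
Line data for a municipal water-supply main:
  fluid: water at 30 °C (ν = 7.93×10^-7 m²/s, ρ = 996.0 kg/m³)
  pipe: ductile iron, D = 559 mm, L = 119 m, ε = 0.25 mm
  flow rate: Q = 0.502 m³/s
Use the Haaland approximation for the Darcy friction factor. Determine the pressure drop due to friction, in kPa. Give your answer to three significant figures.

V = 4Q/(πD²) = 4·0.502/(π·0.559²) = 2.045 m/s
Re = VD/ν = 2.045·0.559/7.93×10^-7 = 1.44×10^6 → turbulent
ε/D = 0.25/559 = 4.47×10^-4
Haaland: f = 0.01666
h_f = f(L/D)V²/(2g) = 0.01666·(119/0.559)·2.045²/(2·9.81) = 0.7562 m
Δp = ρg·h_f = 996.0·9.81·0.7562 = 7.388 kPa

Δp ≈ 7.39 kPa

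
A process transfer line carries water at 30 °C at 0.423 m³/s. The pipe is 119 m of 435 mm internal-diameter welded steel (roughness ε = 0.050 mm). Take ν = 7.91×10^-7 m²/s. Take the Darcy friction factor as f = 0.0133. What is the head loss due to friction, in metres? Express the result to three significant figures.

h_f ≈ 1.50 m

V = 4Q/(πD²) = 4·0.423/(π·0.435²) = 2.846 m/s
h_f = f(L/D)V²/(2g) = 0.01330·(119/0.435)·2.846²/(2·9.81) = 1.502 m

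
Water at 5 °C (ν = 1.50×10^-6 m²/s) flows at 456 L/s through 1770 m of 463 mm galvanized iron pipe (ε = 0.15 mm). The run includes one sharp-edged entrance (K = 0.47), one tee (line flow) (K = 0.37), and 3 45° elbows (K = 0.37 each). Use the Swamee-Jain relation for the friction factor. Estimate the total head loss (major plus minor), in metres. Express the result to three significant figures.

H_L ≈ 23.7 m

V = 4Q/(πD²) = 2.708 m/s; V²/2g = 0.3739 m
Re = 8.36×10^5, ε/D = 3.24×10^-4 → f = 0.01609 (Swamee-Jain)
Major: h_f = f(L/D)·V²/2g = 0.01609·3823·0.3739 = 23.00 m
Minor: ΣK = 1.95; h_m = ΣK·V²/2g = 0.7291 m
Total H_L = 23.00 + 0.7291 = 23.73 m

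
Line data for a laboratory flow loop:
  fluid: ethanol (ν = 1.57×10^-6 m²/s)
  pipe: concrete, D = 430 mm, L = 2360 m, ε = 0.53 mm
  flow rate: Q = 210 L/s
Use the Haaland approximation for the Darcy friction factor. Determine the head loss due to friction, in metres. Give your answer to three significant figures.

h_f ≈ 12.4 m

V = 4Q/(πD²) = 4·0.210/(π·0.430²) = 1.446 m/s
Re = VD/ν = 1.446·0.430/1.57×10^-6 = 3.96×10^5 → turbulent
ε/D = 0.53/430 = 0.00123
Haaland: f = 0.02128
h_f = f(L/D)V²/(2g) = 0.02128·(2360/0.430)·1.446²/(2·9.81) = 12.45 m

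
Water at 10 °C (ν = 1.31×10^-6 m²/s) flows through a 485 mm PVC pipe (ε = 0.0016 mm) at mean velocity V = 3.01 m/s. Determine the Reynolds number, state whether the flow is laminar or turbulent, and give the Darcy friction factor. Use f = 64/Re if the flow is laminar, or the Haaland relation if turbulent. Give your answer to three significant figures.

Re = VD/ν = 3.010·0.485/1.31×10^-6 = 1.11×10^6
Re > 4000 → turbulent; ε/D = 3.30×10^-6
Haaland: f = 0.01144

Re ≈ 1.11×10^6; turbulent; f ≈ 0.0114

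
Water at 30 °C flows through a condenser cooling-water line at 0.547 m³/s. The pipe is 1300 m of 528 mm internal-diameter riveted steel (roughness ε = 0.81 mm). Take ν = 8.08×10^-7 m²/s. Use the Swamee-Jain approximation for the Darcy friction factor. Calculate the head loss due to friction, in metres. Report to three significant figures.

V = 4Q/(πD²) = 4·0.547/(π·0.528²) = 2.498 m/s
Re = VD/ν = 2.498·0.528/8.08×10^-7 = 1.63×10^6 → turbulent
ε/D = 0.81/528 = 0.00153
Swamee-Jain: f = 0.02205
h_f = f(L/D)V²/(2g) = 0.02205·(1300/0.528)·2.498²/(2·9.81) = 17.27 m

h_f ≈ 17.3 m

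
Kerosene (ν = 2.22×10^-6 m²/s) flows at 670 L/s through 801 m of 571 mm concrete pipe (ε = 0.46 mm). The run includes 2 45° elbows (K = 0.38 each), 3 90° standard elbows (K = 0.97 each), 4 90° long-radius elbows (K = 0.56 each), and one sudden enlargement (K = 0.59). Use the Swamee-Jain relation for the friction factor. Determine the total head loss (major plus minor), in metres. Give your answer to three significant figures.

V = 4Q/(πD²) = 2.616 m/s; V²/2g = 0.3489 m
Re = 6.73×10^5, ε/D = 8.06×10^-4 → f = 0.01927 (Swamee-Jain)
Major: h_f = f(L/D)·V²/2g = 0.01927·1403·0.3489 = 9.434 m
Minor: ΣK = 6.50; h_m = ΣK·V²/2g = 2.268 m
Total H_L = 9.434 + 2.268 = 11.70 m

H_L ≈ 11.7 m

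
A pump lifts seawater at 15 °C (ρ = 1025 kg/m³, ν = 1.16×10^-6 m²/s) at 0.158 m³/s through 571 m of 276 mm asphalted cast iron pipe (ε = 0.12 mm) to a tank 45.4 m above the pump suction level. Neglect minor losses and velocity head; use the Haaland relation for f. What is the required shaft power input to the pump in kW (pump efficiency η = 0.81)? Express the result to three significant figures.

V = 4Q/(πD²) = 2.641 m/s; Re = 6.28×10^5; ε/D = 4.35×10^-4; f = 0.01697
h_f = f(L/D)V²/2g = 12.48 m
Total head H = z + h_f = 45.4 + 12.48 = 57.88 m
P_hyd = ρgQH = 1025·9.81·0.158·57.88 = 91.96 kW
P_shaft = P_hyd/η = 91.96/0.81 = 113.5 kW

P_shaft ≈ 114 kW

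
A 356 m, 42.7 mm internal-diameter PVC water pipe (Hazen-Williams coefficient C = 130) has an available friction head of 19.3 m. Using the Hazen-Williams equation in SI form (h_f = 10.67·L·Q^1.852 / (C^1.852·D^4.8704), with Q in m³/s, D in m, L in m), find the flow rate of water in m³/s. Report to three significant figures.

Q ≈ 0.00188 m³/s

Rearranging: Q = [h_f·C^1.852·D^4.8704 / (10.67·L)]^(1/1.852)
Q = [19.3·130^1.852·0.0427^4.8704 / (10.67·356)]^0.540 = 0.001877 m³/s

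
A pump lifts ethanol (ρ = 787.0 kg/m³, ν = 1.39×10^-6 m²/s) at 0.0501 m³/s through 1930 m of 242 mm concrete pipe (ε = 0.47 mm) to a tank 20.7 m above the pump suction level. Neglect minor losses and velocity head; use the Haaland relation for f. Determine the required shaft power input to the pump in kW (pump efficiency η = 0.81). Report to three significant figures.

V = 4Q/(πD²) = 1.089 m/s; Re = 1.90×10^5; ε/D = 0.00194; f = 0.02413
h_f = f(L/D)V²/2g = 11.64 m
Total head H = z + h_f = 20.7 + 11.64 = 32.34 m
P_hyd = ρgQH = 787.0·9.81·0.0501·32.34 = 12.51 kW
P_shaft = P_hyd/η = 12.51/0.81 = 15.44 kW

P_shaft ≈ 15.4 kW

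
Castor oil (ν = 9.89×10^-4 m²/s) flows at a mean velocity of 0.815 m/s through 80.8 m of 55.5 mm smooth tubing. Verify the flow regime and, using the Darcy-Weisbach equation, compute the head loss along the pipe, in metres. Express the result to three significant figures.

h_f ≈ 69.0 m

Re = VD/ν = 0.815·0.05550/9.89×10^-4 = 45.7 → laminar (Re < 2300)
f = 64/Re = 1.399
h_f = f(L/D)V²/(2g) = 1.399·(80.8/0.05550)·0.815²/(2·9.81) = 68.97 m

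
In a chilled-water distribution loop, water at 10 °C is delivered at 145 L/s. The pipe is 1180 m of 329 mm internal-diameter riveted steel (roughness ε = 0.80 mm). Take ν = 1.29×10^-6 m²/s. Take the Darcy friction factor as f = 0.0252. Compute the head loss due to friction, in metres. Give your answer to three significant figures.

h_f ≈ 13.4 m

V = 4Q/(πD²) = 4·0.145/(π·0.329²) = 1.706 m/s
h_f = f(L/D)V²/(2g) = 0.02520·(1180/0.329)·1.706²/(2·9.81) = 13.40 m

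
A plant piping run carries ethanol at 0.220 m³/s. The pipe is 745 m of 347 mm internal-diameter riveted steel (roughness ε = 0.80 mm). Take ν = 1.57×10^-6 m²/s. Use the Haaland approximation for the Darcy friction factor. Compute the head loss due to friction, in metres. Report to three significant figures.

V = 4Q/(πD²) = 4·0.220/(π·0.347²) = 2.326 m/s
Re = VD/ν = 2.326·0.347/1.57×10^-6 = 5.14×10^5 → turbulent
ε/D = 0.80/347 = 0.00231
Haaland: f = 0.02466
h_f = f(L/D)V²/(2g) = 0.02466·(745/0.347)·2.326²/(2·9.81) = 14.61 m

h_f ≈ 14.6 m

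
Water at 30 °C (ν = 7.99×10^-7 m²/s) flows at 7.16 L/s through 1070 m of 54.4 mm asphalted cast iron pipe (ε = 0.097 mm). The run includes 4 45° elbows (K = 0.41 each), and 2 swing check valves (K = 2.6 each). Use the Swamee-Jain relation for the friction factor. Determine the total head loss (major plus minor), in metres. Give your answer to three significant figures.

H_L ≈ 230 m

V = 4Q/(πD²) = 3.081 m/s; V²/2g = 0.4837 m
Re = 2.10×10^5, ε/D = 0.00178 → f = 0.02381 (Swamee-Jain)
Major: h_f = f(L/D)·V²/2g = 0.02381·19669·0.4837 = 226.5 m
Minor: ΣK = 6.84; h_m = ΣK·V²/2g = 3.308 m
Total H_L = 226.5 + 3.308 = 229.8 m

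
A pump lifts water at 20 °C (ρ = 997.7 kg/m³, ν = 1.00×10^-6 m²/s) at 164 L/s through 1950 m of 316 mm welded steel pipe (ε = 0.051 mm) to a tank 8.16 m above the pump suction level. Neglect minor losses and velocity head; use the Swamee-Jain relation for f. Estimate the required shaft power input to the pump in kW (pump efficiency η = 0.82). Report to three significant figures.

P_shaft ≈ 55.7 kW

V = 4Q/(πD²) = 2.091 m/s; Re = 6.61×10^5; ε/D = 1.61×10^-4; f = 0.01477
h_f = f(L/D)V²/2g = 20.31 m
Total head H = z + h_f = 8.16 + 20.31 = 28.47 m
P_hyd = ρgQH = 997.7·9.81·0.164·28.47 = 45.70 kW
P_shaft = P_hyd/η = 45.70/0.82 = 55.73 kW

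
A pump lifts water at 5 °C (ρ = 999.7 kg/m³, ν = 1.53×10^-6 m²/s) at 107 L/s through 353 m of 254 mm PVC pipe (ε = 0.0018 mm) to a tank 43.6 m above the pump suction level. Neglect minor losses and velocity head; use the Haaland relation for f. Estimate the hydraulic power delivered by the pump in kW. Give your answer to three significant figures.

V = 4Q/(πD²) = 2.112 m/s; Re = 3.51×10^5; ε/D = 7.09×10^-6; f = 0.01400
h_f = f(L/D)V²/2g = 4.421 m
Total head H = z + h_f = 43.6 + 4.421 = 48.02 m
P_hyd = ρgQH = 999.7·9.81·0.107·48.02 = 50.39 kW

P_hyd ≈ 50.4 kW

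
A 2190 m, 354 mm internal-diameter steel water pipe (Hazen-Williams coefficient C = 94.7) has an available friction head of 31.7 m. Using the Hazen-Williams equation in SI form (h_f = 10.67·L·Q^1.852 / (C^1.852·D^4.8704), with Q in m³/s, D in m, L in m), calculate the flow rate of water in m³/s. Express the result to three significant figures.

Rearranging: Q = [h_f·C^1.852·D^4.8704 / (10.67·L)]^(1/1.852)
Q = [31.7·94.7^1.852·0.354^4.8704 / (10.67·2190)]^0.540 = 0.1746 m³/s

Q ≈ 0.175 m³/s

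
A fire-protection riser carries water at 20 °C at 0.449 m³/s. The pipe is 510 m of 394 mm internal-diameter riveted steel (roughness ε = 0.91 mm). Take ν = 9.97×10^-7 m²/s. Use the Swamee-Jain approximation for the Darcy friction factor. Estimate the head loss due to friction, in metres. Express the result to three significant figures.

V = 4Q/(πD²) = 4·0.449/(π·0.394²) = 3.683 m/s
Re = VD/ν = 3.683·0.394/9.97×10^-7 = 1.46×10^6 → turbulent
ε/D = 0.91/394 = 0.00231
Swamee-Jain: f = 0.02451
h_f = f(L/D)V²/(2g) = 0.02451·(510/0.394)·3.683²/(2·9.81) = 21.93 m

h_f ≈ 21.9 m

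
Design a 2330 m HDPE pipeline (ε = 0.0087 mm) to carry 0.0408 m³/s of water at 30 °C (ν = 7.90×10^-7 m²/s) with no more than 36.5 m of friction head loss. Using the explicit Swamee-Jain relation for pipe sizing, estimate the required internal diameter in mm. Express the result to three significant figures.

D ≈ 168 mm

Swamee-Jain (Type III): D = 0.66·[ε^1.25·(LQ²/(gh_f))^4.75 + ν·Q^9.4·(L/(gh_f))^5.2]^0.04
LQ²/(gh_f) = 0.01083; L/(gh_f) = 6.507
Term 1 = ε^1.25·(…)^4.75 = 2.18×10^-16; Term 2 = ν·Q^9.4·(…)^5.2 = 1.17×10^-15
D = 0.66·(2.18×10^-16 + 1.17×10^-15)^0.04 = 0.1680 m = 168 mm
Check: V = 1.84 m/s, Re = 3.91×10^5, f = 0.01436, h_f = 34.4 m ≈ 36.5 m ✓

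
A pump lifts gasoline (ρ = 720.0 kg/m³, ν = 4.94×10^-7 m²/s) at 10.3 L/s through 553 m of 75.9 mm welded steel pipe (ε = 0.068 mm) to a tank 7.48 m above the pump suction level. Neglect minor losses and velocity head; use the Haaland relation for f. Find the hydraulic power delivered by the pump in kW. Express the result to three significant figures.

V = 4Q/(πD²) = 2.276 m/s; Re = 3.50×10^5; ε/D = 8.96×10^-4; f = 0.01995
h_f = f(L/D)V²/2g = 38.39 m
Total head H = z + h_f = 7.48 + 38.39 = 45.87 m
P_hyd = ρgQH = 720.0·9.81·0.0103·45.87 = 3.337 kW

P_hyd ≈ 3.34 kW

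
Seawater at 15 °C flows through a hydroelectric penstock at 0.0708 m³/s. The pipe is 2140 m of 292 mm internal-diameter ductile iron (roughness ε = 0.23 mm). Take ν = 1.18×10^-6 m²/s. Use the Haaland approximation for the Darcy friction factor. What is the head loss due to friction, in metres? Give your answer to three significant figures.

V = 4Q/(πD²) = 4·0.0708/(π·0.292²) = 1.057 m/s
Re = VD/ν = 1.057·0.292/1.18×10^-6 = 2.62×10^5 → turbulent
ε/D = 0.23/292 = 7.88×10^-4
Haaland: f = 0.01971
h_f = f(L/D)V²/(2g) = 0.01971·(2140/0.292)·1.057²/(2·9.81) = 8.230 m

h_f ≈ 8.23 m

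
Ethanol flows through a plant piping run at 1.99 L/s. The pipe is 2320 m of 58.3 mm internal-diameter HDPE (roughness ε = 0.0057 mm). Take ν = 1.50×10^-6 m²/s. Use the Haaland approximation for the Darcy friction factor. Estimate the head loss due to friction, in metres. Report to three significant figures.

h_f ≈ 26.7 m

V = 4Q/(πD²) = 4·0.00199/(π·0.0583²) = 0.7455 m/s
Re = VD/ν = 0.7455·0.0583/1.50×10^-6 = 2.90×10^4 → turbulent
ε/D = 0.0057/58.3 = 9.78×10^-5
Haaland: f = 0.02371
h_f = f(L/D)V²/(2g) = 0.02371·(2320/0.0583)·0.7455²/(2·9.81) = 26.72 m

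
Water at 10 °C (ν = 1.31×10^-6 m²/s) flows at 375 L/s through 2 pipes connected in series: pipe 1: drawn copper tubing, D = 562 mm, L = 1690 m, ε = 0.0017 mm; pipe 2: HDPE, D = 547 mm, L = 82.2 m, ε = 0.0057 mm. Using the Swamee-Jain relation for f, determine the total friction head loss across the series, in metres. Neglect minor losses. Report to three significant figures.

Pipe 1: V = 1.512 m/s, Re = 6.49×10^5, ε/D = 3.02×10^-6, f = 0.01256, h_1 = f(L/D)V²/2g = 4.399 m
Pipe 2: V = 1.596 m/s, Re = 6.66×10^5, ε/D = 1.04×10^-5, f = 0.01264, h_2 = f(L/D)V²/2g = 0.2466 m
Series → Q common, losses add: H = Σh = 4.646 m

H ≈ 4.65 m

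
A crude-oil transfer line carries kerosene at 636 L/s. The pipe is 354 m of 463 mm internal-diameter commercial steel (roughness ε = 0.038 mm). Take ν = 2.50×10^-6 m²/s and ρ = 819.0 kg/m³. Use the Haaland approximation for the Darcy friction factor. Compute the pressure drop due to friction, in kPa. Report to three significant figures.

V = 4Q/(πD²) = 4·0.636/(π·0.463²) = 3.778 m/s
Re = VD/ν = 3.778·0.463/2.50×10^-6 = 7.00×10^5 → turbulent
ε/D = 0.038/463 = 8.21×10^-5
Haaland: f = 0.01352
h_f = f(L/D)V²/(2g) = 0.01352·(354/0.463)·3.778²/(2·9.81) = 7.519 m
Δp = ρg·h_f = 819.0·9.81·7.519 = 60.41 kPa

Δp ≈ 60.4 kPa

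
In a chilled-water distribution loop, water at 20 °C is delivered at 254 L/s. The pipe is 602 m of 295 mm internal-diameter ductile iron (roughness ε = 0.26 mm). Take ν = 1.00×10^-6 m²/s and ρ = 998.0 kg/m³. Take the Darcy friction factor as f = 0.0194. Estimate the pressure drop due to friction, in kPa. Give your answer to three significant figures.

V = 4Q/(πD²) = 4·0.254/(π·0.295²) = 3.716 m/s
h_f = f(L/D)V²/(2g) = 0.01940·(602/0.295)·3.716²/(2·9.81) = 27.87 m
Δp = ρg·h_f = 998.0·9.81·27.87 = 272.8 kPa

Δp ≈ 273 kPa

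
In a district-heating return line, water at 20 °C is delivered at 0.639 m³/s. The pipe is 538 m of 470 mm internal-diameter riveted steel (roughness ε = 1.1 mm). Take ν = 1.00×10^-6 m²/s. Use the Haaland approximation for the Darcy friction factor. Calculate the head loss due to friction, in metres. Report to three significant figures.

h_f ≈ 19.4 m

V = 4Q/(πD²) = 4·0.639/(π·0.470²) = 3.683 m/s
Re = VD/ν = 3.683·0.470/1.00×10^-6 = 1.73×10^6 → turbulent
ε/D = 1.1/470 = 0.00234
Haaland: f = 0.02456
h_f = f(L/D)V²/(2g) = 0.02456·(538/0.470)·3.683²/(2·9.81) = 19.44 m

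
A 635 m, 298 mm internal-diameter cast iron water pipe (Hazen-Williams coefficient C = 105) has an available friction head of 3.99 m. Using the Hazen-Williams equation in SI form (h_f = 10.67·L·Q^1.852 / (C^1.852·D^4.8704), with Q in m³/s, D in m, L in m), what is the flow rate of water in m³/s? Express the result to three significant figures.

Q ≈ 0.0784 m³/s

Rearranging: Q = [h_f·C^1.852·D^4.8704 / (10.67·L)]^(1/1.852)
Q = [3.99·105^1.852·0.298^4.8704 / (10.67·635)]^0.540 = 0.07842 m³/s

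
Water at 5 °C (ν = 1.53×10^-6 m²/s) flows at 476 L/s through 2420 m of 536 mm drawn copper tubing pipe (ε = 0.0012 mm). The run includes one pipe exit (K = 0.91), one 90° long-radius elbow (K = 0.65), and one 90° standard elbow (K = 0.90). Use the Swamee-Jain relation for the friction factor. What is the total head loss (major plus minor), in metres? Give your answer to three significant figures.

H_L ≈ 13.1 m

V = 4Q/(πD²) = 2.110 m/s; V²/2g = 0.2268 m
Re = 7.39×10^5, ε/D = 2.24×10^-6 → f = 0.01227 (Swamee-Jain)
Major: h_f = f(L/D)·V²/2g = 0.01227·4515·0.2268 = 12.56 m
Minor: ΣK = 2.46; h_m = ΣK·V²/2g = 0.5580 m
Total H_L = 12.56 + 0.5580 = 13.12 m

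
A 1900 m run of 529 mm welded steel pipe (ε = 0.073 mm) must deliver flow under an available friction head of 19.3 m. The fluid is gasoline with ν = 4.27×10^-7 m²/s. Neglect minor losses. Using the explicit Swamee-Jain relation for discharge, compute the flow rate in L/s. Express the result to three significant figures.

Swamee-Jain (Type II): Q = -0.965·√(gD⁵h_f/L)·ln[ε/(3.7D) + √(3.17ν²L/(gD³h_f))]
√(gD⁵h_f/L) = √(9.81·0.529⁵·19.3/1900) = 0.06425
ε/(3.7D) = 3.73×10^-5; √(3.17ν²L/(gD³h_f)) = 6.26×10^-6
Q = -0.965·0.06425·ln(4.356×10^-5) = 0.6226 m³/s
Check: V = 2.83 m/s, Re = 3.51×10^6, f = 0.01321, h_f = 19.4 m ≈ 19.3 m ✓

Q ≈ 623 L/s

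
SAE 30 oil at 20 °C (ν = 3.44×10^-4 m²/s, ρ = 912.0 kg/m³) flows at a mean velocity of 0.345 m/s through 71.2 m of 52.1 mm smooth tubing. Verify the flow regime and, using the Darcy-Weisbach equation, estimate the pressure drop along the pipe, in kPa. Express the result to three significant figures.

Re = VD/ν = 0.345·0.05210/3.44×10^-4 = 52.3 → laminar (Re < 2300)
f = 64/Re = 1.225
h_f = f(L/D)V²/(2g) = 1.225·(71.2/0.05210)·0.345²/(2·9.81) = 10.15 m
Δp = ρg·h_f = 912.0·9.81·10.15 = 90.85 kPa

Δp ≈ 90.9 kPa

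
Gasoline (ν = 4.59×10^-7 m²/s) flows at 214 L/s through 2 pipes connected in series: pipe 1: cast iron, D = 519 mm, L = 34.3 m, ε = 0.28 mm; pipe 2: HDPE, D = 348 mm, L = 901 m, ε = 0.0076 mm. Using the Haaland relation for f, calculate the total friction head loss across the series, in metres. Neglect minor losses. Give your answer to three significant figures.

H ≈ 7.54 m

Pipe 1: V = 1.012 m/s, Re = 1.14×10^6, ε/D = 5.39×10^-4, f = 0.01739, h_1 = f(L/D)V²/2g = 0.05993 m
Pipe 2: V = 2.250 m/s, Re = 1.71×10^6, ε/D = 2.18×10^-5, f = 0.01120, h_2 = f(L/D)V²/2g = 7.478 m
Series → Q common, losses add: H = Σh = 7.538 m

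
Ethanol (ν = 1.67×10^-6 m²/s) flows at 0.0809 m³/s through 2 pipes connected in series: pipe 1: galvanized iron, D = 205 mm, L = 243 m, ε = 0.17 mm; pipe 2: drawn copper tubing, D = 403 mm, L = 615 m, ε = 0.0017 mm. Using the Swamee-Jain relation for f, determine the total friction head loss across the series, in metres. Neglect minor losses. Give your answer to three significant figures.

Pipe 1: V = 2.451 m/s, Re = 3.01×10^5, ε/D = 8.29×10^-4, f = 0.02000, h_1 = f(L/D)V²/2g = 7.260 m
Pipe 2: V = 0.6342 m/s, Re = 1.53×10^5, ε/D = 4.22×10^-6, f = 0.01641, h_2 = f(L/D)V²/2g = 0.5133 m
Series → Q common, losses add: H = Σh = 7.773 m

H ≈ 7.77 m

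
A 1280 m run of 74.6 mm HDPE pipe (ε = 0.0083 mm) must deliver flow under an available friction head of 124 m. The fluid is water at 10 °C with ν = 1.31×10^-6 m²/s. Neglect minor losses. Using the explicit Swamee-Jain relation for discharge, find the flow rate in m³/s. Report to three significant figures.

Q ≈ 0.0126 m³/s

Swamee-Jain (Type II): Q = -0.965·√(gD⁵h_f/L)·ln[ε/(3.7D) + √(3.17ν²L/(gD³h_f))]
√(gD⁵h_f/L) = √(9.81·0.0746⁵·124/1280) = 0.001482
ε/(3.7D) = 3.01×10^-5; √(3.17ν²L/(gD³h_f)) = 1.17×10^-4
Q = -0.965·0.001482·ln(1.475×10^-4) = 0.01261 m³/s
Check: V = 2.89 m/s, Re = 1.64×10^5, f = 0.01700, h_f = 124 m ≈ 124 m ✓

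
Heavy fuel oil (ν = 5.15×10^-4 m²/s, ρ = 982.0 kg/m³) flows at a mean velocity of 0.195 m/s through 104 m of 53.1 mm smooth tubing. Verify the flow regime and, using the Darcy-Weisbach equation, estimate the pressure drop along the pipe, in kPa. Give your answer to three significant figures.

Re = VD/ν = 0.195·0.05310/5.15×10^-4 = 20.1 → laminar (Re < 2300)
f = 64/Re = 3.183
h_f = f(L/D)V²/(2g) = 3.183·(104/0.05310)·0.195²/(2·9.81) = 12.08 m
Δp = ρg·h_f = 982.0·9.81·12.08 = 116.4 kPa

Δp ≈ 116 kPa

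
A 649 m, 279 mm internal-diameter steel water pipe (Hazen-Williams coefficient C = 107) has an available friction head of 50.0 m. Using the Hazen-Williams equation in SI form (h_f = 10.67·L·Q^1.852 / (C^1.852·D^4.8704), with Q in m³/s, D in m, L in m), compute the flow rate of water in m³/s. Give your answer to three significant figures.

Rearranging: Q = [h_f·C^1.852·D^4.8704 / (10.67·L)]^(1/1.852)
Q = [50.0·107^1.852·0.279^4.8704 / (10.67·649)]^0.540 = 0.2601 m³/s

Q ≈ 0.260 m³/s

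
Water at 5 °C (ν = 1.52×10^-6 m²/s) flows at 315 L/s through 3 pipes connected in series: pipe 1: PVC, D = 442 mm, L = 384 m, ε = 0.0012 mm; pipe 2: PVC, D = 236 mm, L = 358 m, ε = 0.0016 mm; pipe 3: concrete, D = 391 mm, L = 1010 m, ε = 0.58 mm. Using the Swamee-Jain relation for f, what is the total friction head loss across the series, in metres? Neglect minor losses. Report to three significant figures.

H ≈ 68.8 m

Pipe 1: V = 2.053 m/s, Re = 5.97×10^5, ε/D = 2.71×10^-6, f = 0.01273, h_1 = f(L/D)V²/2g = 2.377 m
Pipe 2: V = 7.201 m/s, Re = 1.12×10^6, ε/D = 6.78×10^-6, f = 0.01157, h_2 = f(L/D)V²/2g = 46.40 m
Pipe 3: V = 2.623 m/s, Re = 6.75×10^5, ε/D = 0.00148, f = 0.02210, h_3 = f(L/D)V²/2g = 20.03 m
Series → Q common, losses add: H = Σh = 68.80 m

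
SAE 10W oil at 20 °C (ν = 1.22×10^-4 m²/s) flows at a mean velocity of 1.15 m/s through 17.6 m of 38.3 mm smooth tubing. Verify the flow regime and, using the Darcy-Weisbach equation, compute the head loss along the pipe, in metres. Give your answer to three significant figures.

h_f ≈ 5.49 m

Re = VD/ν = 1.15·0.03830/1.22×10^-4 = 361 → laminar (Re < 2300)
f = 64/Re = 0.1773
h_f = f(L/D)V²/(2g) = 0.1773·(17.6/0.03830)·1.15²/(2·9.81) = 5.491 m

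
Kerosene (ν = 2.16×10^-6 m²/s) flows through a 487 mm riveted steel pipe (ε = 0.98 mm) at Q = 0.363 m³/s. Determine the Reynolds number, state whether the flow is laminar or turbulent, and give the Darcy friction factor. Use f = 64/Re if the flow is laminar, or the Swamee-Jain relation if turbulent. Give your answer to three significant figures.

Re ≈ 4.39×10^5; turbulent; f ≈ 0.0240

V = 4Q/(πD²) = 1.949 m/s
Re = VD/ν = 1.949·0.487/2.16×10^-6 = 4.39×10^5
Re > 4000 → turbulent; ε/D = 0.00201
Swamee-Jain: f = 0.02399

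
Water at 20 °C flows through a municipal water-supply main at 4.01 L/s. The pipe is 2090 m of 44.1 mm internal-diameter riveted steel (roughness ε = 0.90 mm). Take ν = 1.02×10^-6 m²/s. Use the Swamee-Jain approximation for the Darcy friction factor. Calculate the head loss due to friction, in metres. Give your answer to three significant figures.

h_f ≈ 825 m

V = 4Q/(πD²) = 4·0.00401/(π·0.0441²) = 2.625 m/s
Re = VD/ν = 2.625·0.0441/1.02×10^-6 = 1.14×10^5 → turbulent
ε/D = 0.90/44.1 = 0.0204
Swamee-Jain: f = 0.04957
h_f = f(L/D)V²/(2g) = 0.04957·(2090/0.0441)·2.625²/(2·9.81) = 825.2 m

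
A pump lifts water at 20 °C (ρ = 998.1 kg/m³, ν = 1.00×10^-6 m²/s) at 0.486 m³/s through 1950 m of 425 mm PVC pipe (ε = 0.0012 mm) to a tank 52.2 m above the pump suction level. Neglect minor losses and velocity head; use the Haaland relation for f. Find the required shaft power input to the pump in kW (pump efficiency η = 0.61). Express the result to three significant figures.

P_shaft ≈ 642 kW

V = 4Q/(πD²) = 3.426 m/s; Re = 1.46×10^6; ε/D = 2.82×10^-6; f = 0.01095
h_f = f(L/D)V²/2g = 30.05 m
Total head H = z + h_f = 52.2 + 30.05 = 82.25 m
P_hyd = ρgQH = 998.1·9.81·0.486·82.25 = 391.4 kW
P_shaft = P_hyd/η = 391.4/0.61 = 641.6 kW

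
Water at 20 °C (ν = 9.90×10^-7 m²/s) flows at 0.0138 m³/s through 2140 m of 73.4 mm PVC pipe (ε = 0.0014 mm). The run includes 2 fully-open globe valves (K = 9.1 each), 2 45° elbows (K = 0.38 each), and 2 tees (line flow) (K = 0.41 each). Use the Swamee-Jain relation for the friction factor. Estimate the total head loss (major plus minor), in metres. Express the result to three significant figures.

H_L ≈ 250 m

V = 4Q/(πD²) = 3.261 m/s; V²/2g = 0.5421 m
Re = 2.42×10^5, ε/D = 1.91×10^-5 → f = 0.01517 (Swamee-Jain)
Major: h_f = f(L/D)·V²/2g = 0.01517·29155·0.5421 = 239.8 m
Minor: ΣK = 19.8; h_m = ΣK·V²/2g = 10.72 m
Total H_L = 239.8 + 10.72 = 250.5 m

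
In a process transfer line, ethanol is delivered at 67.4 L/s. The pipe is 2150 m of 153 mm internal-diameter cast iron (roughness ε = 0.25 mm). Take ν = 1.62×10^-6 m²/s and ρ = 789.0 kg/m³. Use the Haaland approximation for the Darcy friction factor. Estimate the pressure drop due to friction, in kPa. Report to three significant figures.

Δp ≈ 1700 kPa

V = 4Q/(πD²) = 4·0.0674/(π·0.153²) = 3.666 m/s
Re = VD/ν = 3.666·0.153/1.62×10^-6 = 3.46×10^5 → turbulent
ε/D = 0.25/153 = 0.00163
Haaland: f = 0.02279
h_f = f(L/D)V²/(2g) = 0.02279·(2150/0.153)·3.666²/(2·9.81) = 219.3 m
Δp = ρg·h_f = 789.0·9.81·219.3 = 1698 kPa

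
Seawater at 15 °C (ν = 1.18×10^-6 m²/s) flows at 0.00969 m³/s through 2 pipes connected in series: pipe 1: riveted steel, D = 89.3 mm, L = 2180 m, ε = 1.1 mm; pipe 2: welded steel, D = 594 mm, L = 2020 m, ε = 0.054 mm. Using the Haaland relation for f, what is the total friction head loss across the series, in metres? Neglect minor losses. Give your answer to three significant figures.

Pipe 1: V = 1.547 m/s, Re = 1.17×10^5, ε/D = 0.0123, f = 0.04123, h_1 = f(L/D)V²/2g = 122.8 m
Pipe 2: V = 0.03497 m/s, Re = 1.76×10^4, ε/D = 9.09×10^-5, f = 0.02673, h_2 = f(L/D)V²/2g = 0.005664 m
Series → Q common, losses add: H = Σh = 122.8 m

H ≈ 123 m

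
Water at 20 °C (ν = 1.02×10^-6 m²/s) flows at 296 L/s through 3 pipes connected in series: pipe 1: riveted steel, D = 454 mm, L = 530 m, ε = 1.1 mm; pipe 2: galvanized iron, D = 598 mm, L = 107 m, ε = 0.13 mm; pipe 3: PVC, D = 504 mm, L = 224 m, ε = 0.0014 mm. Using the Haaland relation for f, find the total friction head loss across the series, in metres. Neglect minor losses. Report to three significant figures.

Pipe 1: V = 1.828 m/s, Re = 8.14×10^5, ε/D = 0.00242, f = 0.02489, h_1 = f(L/D)V²/2g = 4.951 m
Pipe 2: V = 1.054 m/s, Re = 6.18×10^5, ε/D = 2.17×10^-4, f = 0.01521, h_2 = f(L/D)V²/2g = 0.1541 m
Pipe 3: V = 1.484 m/s, Re = 7.33×10^5, ε/D = 2.78×10^-6, f = 0.01225, h_3 = f(L/D)V²/2g = 0.6110 m
Series → Q common, losses add: H = Σh = 5.716 m

H ≈ 5.72 m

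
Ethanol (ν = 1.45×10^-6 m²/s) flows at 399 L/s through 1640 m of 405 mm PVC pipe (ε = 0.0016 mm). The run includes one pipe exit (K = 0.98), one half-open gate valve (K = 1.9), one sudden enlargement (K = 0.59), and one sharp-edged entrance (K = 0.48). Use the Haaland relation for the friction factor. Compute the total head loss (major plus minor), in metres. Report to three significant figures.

H_L ≈ 25.6 m

V = 4Q/(πD²) = 3.097 m/s; V²/2g = 0.4889 m
Re = 8.65×10^5, ε/D = 3.95×10^-6 → f = 0.01193 (Haaland)
Major: h_f = f(L/D)·V²/2g = 0.01193·4049·0.4889 = 23.63 m
Minor: ΣK = 3.95; h_m = ΣK·V²/2g = 1.931 m
Total H_L = 23.63 + 1.931 = 25.56 m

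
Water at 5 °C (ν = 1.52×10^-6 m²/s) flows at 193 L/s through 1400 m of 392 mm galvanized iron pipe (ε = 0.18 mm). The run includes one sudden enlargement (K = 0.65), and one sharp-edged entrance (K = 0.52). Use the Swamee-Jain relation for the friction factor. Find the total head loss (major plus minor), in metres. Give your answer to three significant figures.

V = 4Q/(πD²) = 1.599 m/s; V²/2g = 0.1303 m
Re = 4.12×10^5, ε/D = 4.59×10^-4 → f = 0.01771 (Swamee-Jain)
Major: h_f = f(L/D)·V²/2g = 0.01771·3571·0.1303 = 8.243 m
Minor: ΣK = 1.17; h_m = ΣK·V²/2g = 0.1525 m
Total H_L = 8.243 + 0.1525 = 8.396 m

H_L ≈ 8.40 m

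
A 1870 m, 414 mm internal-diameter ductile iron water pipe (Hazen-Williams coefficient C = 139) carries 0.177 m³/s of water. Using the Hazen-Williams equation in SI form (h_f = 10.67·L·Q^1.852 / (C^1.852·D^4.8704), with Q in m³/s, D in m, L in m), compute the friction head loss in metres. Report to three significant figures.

h_f = 10.67·1870·0.177^1.852 / (139^1.852·0.414^4.8704) = 6.364 m

h_f ≈ 6.36 m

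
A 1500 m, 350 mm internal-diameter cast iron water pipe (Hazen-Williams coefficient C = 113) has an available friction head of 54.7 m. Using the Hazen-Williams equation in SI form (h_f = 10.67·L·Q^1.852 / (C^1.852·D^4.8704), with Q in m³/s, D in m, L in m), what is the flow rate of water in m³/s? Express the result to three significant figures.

Rearranging: Q = [h_f·C^1.852·D^4.8704 / (10.67·L)]^(1/1.852)
Q = [54.7·113^1.852·0.350^4.8704 / (10.67·1500)]^0.540 = 0.3330 m³/s

Q ≈ 0.333 m³/s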